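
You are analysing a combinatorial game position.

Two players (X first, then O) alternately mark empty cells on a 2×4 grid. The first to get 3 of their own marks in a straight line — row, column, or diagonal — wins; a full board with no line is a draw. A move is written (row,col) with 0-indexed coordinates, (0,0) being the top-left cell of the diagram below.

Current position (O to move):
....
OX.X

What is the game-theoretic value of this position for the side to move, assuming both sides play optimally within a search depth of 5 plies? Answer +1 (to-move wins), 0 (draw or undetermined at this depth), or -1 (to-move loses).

p1 O@[..../OX.X]: (0,0)[O.../OX.X]-1 (0,1)[.O../OX.X]-1 (0,2)[..O./OX.X]-1 (0,3)[...O/OX.X]-1 (1,2)[..../OXOX]+0*
p2 X@[..../OXOX]: (0,0)[X.../OXOX]+0* (0,1)[.X../OXOX]+0 (0,2)[..X./OXOX]+0 (0,3)[...X/OXOX]+0
p3 O@[X.../OXOX]: (0,1)[XO../OXOX]+0* (0,2)[X.O./OXOX]+0 (0,3)[X..O/OXOX]+0
p4 X@[XO../OXOX]: (0,2)[XOX./OXOX]+0* (0,3)[XO.X/OXOX]+0
p5 O@[XOX./OXOX]: (0,3)[XOXO/OXOX]+0*
p6 X@[XOXO/OXOX] terminal +0; root [..../OX.X] d5

value(..../OX.X, O) = 0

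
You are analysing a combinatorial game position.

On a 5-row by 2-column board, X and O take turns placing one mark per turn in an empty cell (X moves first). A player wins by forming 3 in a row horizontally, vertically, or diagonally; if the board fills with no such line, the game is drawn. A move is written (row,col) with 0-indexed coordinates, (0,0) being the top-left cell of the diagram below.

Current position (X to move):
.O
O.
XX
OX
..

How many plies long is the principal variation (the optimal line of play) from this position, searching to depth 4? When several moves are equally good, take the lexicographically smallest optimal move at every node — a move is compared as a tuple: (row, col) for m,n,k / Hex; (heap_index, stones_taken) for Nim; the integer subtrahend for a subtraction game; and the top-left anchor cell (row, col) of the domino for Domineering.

ply 1, X at .O/O./XX/OX/.. | (0,0)=+1→XO/O./XX/OX/..*; (1,1)=+1→.O/OX/XX/OX/..; (4,0)=+1→.O/O./XX/OX/X.; (4,1)=+1→.O/O./XX/OX/.X
ply 2, O at XO/O./XX/OX/.. | (1,1)=-1→XO/OO/XX/OX/..*; (4,0)=-1→XO/O./XX/OX/O.; (4,1)=-1→XO/O./XX/OX/.O
ply 3, X at XO/OO/XX/OX/.. | (4,0)=+0→XO/OO/XX/OX/X.; (4,1)=+1→XO/OO/XX/OX/.X*
ply 4: XO/OO/XX/OX/.X is terminal -1 (O); from .O/O./XX/OX/.. depth 4

PV length from [.O/O./XX/OX/..]: 3 plies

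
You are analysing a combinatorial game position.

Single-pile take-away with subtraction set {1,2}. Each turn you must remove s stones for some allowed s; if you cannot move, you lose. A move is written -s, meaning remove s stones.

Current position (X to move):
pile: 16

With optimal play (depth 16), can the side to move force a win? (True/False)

[16] X move#1: -1:+1/15*, -2:-1/14
[15] O move#2: -1:-1/14*, -2:-1/13
[14] X move#3: -1:-1/13, -2:+1/12*
[12] O move#4: -1:-1/11*, -2:-1/10
[11] X move#5: -1:-1/10, -2:+1/9*
[9] O move#6: -1:-1/8*, -2:-1/7
[8] X move#7: -1:-1/7, -2:+1/6*
[6] O move#8: -1:-1/5*, -2:-1/4
[5] X move#9: -1:-1/4, -2:+1/3*
[3] O move#10: -1:-1/2*, -2:-1/1
[2] X move#11: -1:-1/1, -2:+1/0*
[0] end (terminal -1, O#12); searched 16 to 16

X winning at [16]: True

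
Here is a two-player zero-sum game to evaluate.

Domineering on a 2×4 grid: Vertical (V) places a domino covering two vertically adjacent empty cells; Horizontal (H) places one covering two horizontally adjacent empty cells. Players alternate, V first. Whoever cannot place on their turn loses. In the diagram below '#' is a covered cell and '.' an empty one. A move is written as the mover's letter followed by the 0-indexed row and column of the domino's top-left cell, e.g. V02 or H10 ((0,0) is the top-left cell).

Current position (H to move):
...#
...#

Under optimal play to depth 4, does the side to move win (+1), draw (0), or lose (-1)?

ply 1, H at ...#/...# | H00=+1→##.#/...#*; H01=+1→.###/...#; H10=+1→...#/##.#; H11=+1→...#/.###
ply 2, V at ##.#/...# | V02=-1→####/..##*
ply 3, H at ####/..## | H10=+1→####/####*
ply 4: ####/#### is terminal -1 (V); from ...#/...# depth 4

value(...#/...#, H) = +1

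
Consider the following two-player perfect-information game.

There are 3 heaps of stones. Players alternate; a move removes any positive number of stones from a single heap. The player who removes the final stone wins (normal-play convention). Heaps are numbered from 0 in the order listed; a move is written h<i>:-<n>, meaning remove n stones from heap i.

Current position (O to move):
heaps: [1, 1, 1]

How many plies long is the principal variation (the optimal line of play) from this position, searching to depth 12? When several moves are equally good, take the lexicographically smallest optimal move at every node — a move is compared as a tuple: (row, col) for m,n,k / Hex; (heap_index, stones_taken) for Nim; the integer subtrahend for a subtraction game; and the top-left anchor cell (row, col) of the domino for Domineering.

PV length from [(1,1,1)]: 3 plies

[(1,1,1)] O move#1: h0:-1:+1/(0,1,1)*, h1:-1:+1/(1,0,1), h2:-1:+1/(1,1,0)
[(0,1,1)] X move#2: h1:-1:-1/(0,0,1)*, h2:-1:-1/(0,1,0)
[(0,0,1)] O move#3: h2:-1:+1/(0,0,0)*
[(0,0,0)] end (terminal -1, X#4); searched (1,1,1) to 12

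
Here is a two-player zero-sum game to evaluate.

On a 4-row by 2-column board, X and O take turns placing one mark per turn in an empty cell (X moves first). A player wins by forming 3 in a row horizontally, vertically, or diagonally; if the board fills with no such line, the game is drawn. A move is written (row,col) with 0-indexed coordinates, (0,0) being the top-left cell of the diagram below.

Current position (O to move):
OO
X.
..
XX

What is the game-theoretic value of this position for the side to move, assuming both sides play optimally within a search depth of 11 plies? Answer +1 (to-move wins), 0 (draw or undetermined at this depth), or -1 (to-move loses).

ply 1, O at OO/X./../XX | (1,1)=-1→OO/XO/../XX; (2,0)=+0→OO/X./O./XX*; (2,1)=-1→OO/X./.O/XX
ply 2, X at OO/X./O./XX | (1,1)=+0→OO/XX/O./XX*; (2,1)=+0→OO/X./OX/XX
ply 3, O at OO/XX/O./XX | (2,1)=+0→OO/XX/OO/XX*
ply 4: OO/XX/OO/XX is terminal +0 (X); from OO/X./../XX depth 11

value(OO/X./../XX, O) = 0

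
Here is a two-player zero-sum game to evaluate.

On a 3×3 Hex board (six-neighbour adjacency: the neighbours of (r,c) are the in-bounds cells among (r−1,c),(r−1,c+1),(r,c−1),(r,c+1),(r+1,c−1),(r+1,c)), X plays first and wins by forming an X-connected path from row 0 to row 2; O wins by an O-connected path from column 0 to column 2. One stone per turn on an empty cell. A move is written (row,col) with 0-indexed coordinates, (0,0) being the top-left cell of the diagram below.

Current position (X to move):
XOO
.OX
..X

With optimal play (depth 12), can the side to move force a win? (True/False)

[XOO/.OX/..X] X move#1: (1,0):-1/XOO/XOX/..X*, (2,0):-1/XOO/.OX/X.X, (2,1):-1/XOO/.OX/.XX
[XOO/XOX/..X] O move#2: (2,0):+1/XOO/XOX/O.X*, (2,1):-1/XOO/XOX/.OX
[XOO/XOX/O.X] end (terminal -1, X#3); searched XOO/.OX/..X to 12

X winning at [XOO/.OX/..X]: False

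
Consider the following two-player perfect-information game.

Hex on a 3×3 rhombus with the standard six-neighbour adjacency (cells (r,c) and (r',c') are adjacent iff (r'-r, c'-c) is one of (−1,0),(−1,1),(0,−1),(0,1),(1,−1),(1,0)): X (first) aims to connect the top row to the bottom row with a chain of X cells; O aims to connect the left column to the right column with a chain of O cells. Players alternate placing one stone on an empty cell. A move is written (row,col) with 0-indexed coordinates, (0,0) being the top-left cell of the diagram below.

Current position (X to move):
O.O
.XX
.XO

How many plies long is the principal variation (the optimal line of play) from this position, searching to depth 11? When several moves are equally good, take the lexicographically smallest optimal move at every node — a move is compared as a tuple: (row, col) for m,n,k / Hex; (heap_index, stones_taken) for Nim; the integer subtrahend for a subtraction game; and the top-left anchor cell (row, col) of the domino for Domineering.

ply 1, X at O.O/.XX/.XO | (0,1)=+1→OXO/.XX/.XO*; (1,0)=-1→O.O/XXX/.XO; (2,0)=-1→O.O/.XX/XXO
ply 2: OXO/.XX/.XO is terminal -1 (O); from O.O/.XX/.XO depth 11

PV length from [O.O/.XX/.XO]: 1 ply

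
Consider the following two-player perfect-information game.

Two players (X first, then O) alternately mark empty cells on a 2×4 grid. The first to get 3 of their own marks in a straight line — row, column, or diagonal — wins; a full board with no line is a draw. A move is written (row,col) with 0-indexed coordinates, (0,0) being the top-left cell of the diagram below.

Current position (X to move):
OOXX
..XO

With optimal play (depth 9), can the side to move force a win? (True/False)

X winning at [OOXX/..XO]: False

ply 1, X at OOXX/..XO | (1,0)=+0→OOXX/X.XO*; (1,1)=+0→OOXX/.XXO
ply 2, O at OOXX/X.XO | (1,1)=+0→OOXX/XOXO*
ply 3: OOXX/XOXO is terminal +0 (X); from OOXX/..XO depth 9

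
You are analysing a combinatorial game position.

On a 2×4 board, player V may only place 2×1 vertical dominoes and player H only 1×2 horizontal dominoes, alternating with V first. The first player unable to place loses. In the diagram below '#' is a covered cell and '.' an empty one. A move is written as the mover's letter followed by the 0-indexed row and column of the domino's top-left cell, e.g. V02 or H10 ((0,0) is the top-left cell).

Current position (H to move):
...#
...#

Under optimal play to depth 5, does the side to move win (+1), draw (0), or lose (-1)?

[...#/...#] H move#1: H00:+1/##.#/...#*, H01:+1/.###/...#, H10:+1/...#/##.#, H11:+1/...#/.###
[##.#/...#] V move#2: V02:-1/####/..##*
[####/..##] H move#3: H10:+1/####/####*
[####/####] end (terminal -1, V#4); searched ...#/...# to 5

value(...#/...#, H) = +1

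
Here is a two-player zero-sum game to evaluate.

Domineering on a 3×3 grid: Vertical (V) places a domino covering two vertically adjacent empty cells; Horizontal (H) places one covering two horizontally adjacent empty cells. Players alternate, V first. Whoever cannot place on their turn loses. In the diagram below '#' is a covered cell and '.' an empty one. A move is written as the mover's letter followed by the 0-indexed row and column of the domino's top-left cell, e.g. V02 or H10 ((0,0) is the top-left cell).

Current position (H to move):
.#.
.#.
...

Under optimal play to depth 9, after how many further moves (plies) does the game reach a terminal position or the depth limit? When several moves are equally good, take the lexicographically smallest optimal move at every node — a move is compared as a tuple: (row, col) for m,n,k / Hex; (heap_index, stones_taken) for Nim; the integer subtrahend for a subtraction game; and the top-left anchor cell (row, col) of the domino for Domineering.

PV length from [.#./.#./...]: 2 plies

[.#./.#./...] H move#1: H20:-1/.#./.#./##.*, H21:-1/.#./.#./.##
[.#./.#./##.] V move#2: V00:+1/##./##./##.*, V02:+1/.##/.##/##., V12:+1/.#./.##/###
[##./##./##.] end (terminal -1, H#3); searched .#./.#./... to 9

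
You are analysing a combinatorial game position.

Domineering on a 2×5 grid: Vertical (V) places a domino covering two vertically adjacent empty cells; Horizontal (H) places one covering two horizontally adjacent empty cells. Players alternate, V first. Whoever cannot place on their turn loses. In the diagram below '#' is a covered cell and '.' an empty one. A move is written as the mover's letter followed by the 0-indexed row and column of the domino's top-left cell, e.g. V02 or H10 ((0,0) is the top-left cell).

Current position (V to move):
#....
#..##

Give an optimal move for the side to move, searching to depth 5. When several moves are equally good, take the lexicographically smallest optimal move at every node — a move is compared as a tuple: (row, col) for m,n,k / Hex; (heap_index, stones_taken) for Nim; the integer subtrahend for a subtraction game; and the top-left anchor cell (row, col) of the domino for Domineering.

V's best at [#..../#..##]: V02

ply 1, V at #..../#..## | V01=-1→##.../##.##; V02=+1→#.#../#.###*
ply 2, H at #.#../#.### | H03=-1→#.###/#.###*
ply 3, V at #.###/#.### | V01=+1→#####/#####*
ply 4: #####/##### is terminal -1 (H); from #..../#..## depth 5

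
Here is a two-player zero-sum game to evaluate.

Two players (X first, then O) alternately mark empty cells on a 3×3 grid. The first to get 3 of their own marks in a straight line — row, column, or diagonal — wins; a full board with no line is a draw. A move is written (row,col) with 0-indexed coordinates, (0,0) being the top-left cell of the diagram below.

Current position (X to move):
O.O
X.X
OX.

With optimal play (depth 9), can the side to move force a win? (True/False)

X winning at [O.O/X.X/OX.]: True

p1 X@[O.O/X.X/OX.]: (0,1)[OXO/X.X/OX.]-1 (1,1)[O.O/XXX/OX.]+1* (2,2)[O.O/X.X/OXX]-1
p2 O@[O.O/XXX/OX.] terminal -1; root [O.O/X.X/OX.] d9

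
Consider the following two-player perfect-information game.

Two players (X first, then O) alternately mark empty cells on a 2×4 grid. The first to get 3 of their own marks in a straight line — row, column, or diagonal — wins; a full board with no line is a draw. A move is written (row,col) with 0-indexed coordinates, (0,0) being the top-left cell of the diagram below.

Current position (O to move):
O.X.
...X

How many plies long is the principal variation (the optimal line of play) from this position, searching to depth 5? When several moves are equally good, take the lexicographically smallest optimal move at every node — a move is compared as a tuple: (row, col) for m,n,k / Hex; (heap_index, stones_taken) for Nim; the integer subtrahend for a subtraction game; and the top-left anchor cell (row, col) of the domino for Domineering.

PV length from [O.X./...X]: 5 plies

ply 1, O at O.X./...X | (0,1)=+0→OOX./...X*; (0,3)=+0→O.XO/...X; (1,0)=+0→O.X./O..X; (1,1)=+0→O.X./.O.X; (1,2)=+0→O.X./..OX
ply 2, X at OOX./...X | (0,3)=+0→OOXX/...X*; (1,0)=+0→OOX./X..X; (1,1)=+0→OOX./.X.X; (1,2)=+0→OOX./..XX
ply 3, O at OOXX/...X | (1,0)=+0→OOXX/O..X*; (1,1)=+0→OOXX/.O.X; (1,2)=+0→OOXX/..OX
ply 4, X at OOXX/O..X | (1,1)=+0→OOXX/OX.X*; (1,2)=+0→OOXX/O.XX
ply 5, O at OOXX/OX.X | (1,2)=+0→OOXX/OXOX*
ply 6: OOXX/OXOX is terminal +0 (X); from O.X./...X depth 5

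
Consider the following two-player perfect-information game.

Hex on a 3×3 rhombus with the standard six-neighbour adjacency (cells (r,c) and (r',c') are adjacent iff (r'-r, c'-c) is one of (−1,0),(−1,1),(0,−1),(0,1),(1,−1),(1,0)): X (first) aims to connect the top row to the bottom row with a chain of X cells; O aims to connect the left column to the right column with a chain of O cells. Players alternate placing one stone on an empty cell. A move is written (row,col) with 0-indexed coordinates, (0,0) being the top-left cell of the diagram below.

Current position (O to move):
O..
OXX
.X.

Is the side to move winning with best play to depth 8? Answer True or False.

p1 O@[O../OXX/.X.]: (0,1)[OO./OXX/.X.]-1* (0,2)[O.O/OXX/.X.]-1 (2,0)[O../OXX/OX.]-1 (2,2)[O../OXX/.XO]-1
p2 X@[OO./OXX/.X.]: (0,2)[OOX/OXX/.X.]+1* (2,0)[OO./OXX/XX.]-1 (2,2)[OO./OXX/.XX]-1
p3 O@[OOX/OXX/.X.] terminal -1; root [O../OXX/.X.] d8

O winning at [O../OXX/.X.]: False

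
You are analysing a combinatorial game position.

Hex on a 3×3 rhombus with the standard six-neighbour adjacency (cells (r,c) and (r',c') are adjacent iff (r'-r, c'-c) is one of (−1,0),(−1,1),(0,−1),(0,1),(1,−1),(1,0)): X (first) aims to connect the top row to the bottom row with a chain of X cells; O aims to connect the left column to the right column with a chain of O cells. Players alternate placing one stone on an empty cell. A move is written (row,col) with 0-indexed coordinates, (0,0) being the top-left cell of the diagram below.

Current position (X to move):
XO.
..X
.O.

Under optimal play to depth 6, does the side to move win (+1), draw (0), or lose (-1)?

[XO./..X/.O.] X move#1: (0,2):+1/XOX/..X/.O.*, (1,0):+1/XO./X.X/.O., (1,1):+1/XO./.XX/.O., (2,0):+1/XO./..X/XO., (2,2):+1/XO./..X/.OX
[XOX/..X/.O.] O move#2: (1,0):-1/XOX/O.X/.O.*, (1,1):-1/XOX/.OX/.O., (2,0):-1/XOX/..X/OO., (2,2):-1/XOX/..X/.OO
[XOX/O.X/.O.] X move#3: (1,1):+1/XOX/OXX/.O.*, (2,0):+1/XOX/O.X/XO., (2,2):+1/XOX/O.X/.OX
[XOX/OXX/.O.] O move#4: (2,0):-1/XOX/OXX/OO.*, (2,2):-1/XOX/OXX/.OO
[XOX/OXX/OO.] X move#5: (2,2):+1/XOX/OXX/OOX*
[XOX/OXX/OOX] end (terminal -1, O#6); searched XO./..X/.O. to 6

value(XO./..X/.O., X) = +1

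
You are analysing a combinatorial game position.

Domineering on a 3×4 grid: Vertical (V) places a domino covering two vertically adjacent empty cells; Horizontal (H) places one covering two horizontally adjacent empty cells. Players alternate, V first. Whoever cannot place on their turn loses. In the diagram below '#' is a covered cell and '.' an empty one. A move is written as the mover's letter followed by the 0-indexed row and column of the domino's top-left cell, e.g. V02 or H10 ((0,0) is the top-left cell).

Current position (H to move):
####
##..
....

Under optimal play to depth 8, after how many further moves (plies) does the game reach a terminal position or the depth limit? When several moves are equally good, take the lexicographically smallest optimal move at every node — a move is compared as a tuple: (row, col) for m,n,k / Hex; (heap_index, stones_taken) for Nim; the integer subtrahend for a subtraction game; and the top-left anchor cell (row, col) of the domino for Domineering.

[####/##../....] H move#1: H12:+1/####/####/....*, H20:-1/####/##../##.., H21:-1/####/##../.##., H22:+1/####/##../..##
[####/####/....] end (terminal -1, V#2); searched ####/##../.... to 8

PV length from [####/##../....]: 1 ply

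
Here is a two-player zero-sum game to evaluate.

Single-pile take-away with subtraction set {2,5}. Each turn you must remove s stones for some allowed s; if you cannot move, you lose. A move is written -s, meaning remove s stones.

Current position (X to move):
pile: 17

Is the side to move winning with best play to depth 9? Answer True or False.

X winning at [17]: True

ply 1, X at 17 | -2=+1→15*; -5=-1→12
ply 2, O at 15 | -2=-1→13*; -5=-1→10
ply 3, X at 13 | -2=+1→11*; -5=+1→8
ply 4, O at 11 | -2=-1→9*; -5=-1→6
ply 5, X at 9 | -2=+1→7*; -5=+1→4
ply 6, O at 7 | -2=-1→5*; -5=-1→2
ply 7, X at 5 | -2=-1→3; -5=+1→0*
ply 8: 0 is terminal -1 (O); from 17 depth 9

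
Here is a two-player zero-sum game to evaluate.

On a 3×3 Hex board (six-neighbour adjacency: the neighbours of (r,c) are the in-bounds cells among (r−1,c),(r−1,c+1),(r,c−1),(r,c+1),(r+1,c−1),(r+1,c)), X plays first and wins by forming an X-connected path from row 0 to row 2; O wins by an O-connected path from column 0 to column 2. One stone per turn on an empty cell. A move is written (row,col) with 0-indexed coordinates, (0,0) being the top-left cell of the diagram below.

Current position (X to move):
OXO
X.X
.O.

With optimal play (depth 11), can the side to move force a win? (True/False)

X winning at [OXO/X.X/.O.]: True

ply 1, X at OXO/X.X/.O. | (1,1)=+1→OXO/XXX/.O.*; (2,0)=+1→OXO/X.X/XO.; (2,2)=+1→OXO/X.X/.OX
ply 2, O at OXO/XXX/.O. | (2,0)=-1→OXO/XXX/OO.*; (2,2)=-1→OXO/XXX/.OO
ply 3, X at OXO/XXX/OO. | (2,2)=+1→OXO/XXX/OOX*
ply 4: OXO/XXX/OOX is terminal -1 (O); from OXO/X.X/.O. depth 11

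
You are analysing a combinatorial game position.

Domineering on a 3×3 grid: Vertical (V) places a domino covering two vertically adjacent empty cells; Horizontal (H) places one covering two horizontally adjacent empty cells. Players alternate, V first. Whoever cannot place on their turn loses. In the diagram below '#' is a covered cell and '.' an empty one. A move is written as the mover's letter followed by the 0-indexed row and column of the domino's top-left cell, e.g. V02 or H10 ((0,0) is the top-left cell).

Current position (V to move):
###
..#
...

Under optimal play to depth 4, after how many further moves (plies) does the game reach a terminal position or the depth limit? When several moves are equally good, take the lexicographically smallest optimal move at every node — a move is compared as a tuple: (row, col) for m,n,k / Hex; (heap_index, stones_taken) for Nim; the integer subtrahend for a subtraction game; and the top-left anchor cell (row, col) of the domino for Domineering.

PV length from [###/..#/...]: 1 ply

[###/..#/...] V move#1: V10:-1/###/#.#/#.., V11:+1/###/.##/.#.*
[###/.##/.#.] end (terminal -1, H#2); searched ###/..#/... to 4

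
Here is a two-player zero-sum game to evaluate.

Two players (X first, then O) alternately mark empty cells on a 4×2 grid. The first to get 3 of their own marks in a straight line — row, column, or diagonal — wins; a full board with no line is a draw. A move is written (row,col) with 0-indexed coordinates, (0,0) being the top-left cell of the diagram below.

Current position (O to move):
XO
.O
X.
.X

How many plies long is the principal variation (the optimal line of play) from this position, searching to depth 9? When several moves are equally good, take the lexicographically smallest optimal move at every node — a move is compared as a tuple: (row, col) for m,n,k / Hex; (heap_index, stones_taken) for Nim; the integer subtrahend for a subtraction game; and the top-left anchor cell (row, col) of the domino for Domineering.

PV length from [XO/.O/X./.X]: 1 ply

[XO/.O/X./.X] O move#1: (1,0):+0/XO/OO/X./.X, (2,1):+1/XO/.O/XO/.X*, (3,0):-1/XO/.O/X./OX
[XO/.O/XO/.X] end (terminal -1, X#2); searched XO/.O/X./.X to 9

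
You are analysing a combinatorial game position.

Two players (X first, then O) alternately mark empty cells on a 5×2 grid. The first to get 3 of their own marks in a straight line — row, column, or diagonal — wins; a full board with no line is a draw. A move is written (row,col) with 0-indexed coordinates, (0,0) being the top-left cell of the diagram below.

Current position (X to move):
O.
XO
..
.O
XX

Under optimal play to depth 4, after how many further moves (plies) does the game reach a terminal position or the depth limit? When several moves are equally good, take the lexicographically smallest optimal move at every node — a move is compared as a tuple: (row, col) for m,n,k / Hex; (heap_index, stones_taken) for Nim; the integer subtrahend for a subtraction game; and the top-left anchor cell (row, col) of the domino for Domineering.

PV length from [O./XO/../.O/XX]: 4 plies

p1 X@[O./XO/../.O/XX]: (0,1)[OX/XO/../.O/XX]-1 (2,0)[O./XO/X./.O/XX]-1 (2,1)[O./XO/.X/.O/XX]+0* (3,0)[O./XO/../XO/XX]-1
p2 O@[O./XO/.X/.O/XX]: (0,1)[OO/XO/.X/.O/XX]+0* (2,0)[O./XO/OX/.O/XX]+0 (3,0)[O./XO/.X/OO/XX]+0
p3 X@[OO/XO/.X/.O/XX]: (2,0)[OO/XO/XX/.O/XX]+0* (3,0)[OO/XO/.X/XO/XX]+0
p4 O@[OO/XO/XX/.O/XX]: (3,0)[OO/XO/XX/OO/XX]+0*
p5 X@[OO/XO/XX/OO/XX] terminal +0; root [O./XO/../.O/XX] d4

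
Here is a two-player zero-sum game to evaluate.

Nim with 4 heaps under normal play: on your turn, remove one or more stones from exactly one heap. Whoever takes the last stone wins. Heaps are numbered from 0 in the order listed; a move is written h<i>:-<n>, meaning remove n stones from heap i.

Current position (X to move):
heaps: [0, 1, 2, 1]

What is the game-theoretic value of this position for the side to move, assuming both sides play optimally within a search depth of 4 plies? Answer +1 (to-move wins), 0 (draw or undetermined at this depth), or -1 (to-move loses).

p1 X@[(0,1,2,1)]: h1:-1[(0,0,2,1)]-1 h2:-1[(0,1,1,1)]-1 h2:-2[(0,1,0,1)]+1* h3:-1[(0,1,2,0)]-1
p2 O@[(0,1,0,1)]: h1:-1[(0,0,0,1)]-1* h3:-1[(0,1,0,0)]-1
p3 X@[(0,0,0,1)]: h3:-1[(0,0,0,0)]+1*
p4 O@[(0,0,0,0)] terminal -1; root [(0,1,2,1)] d4

value((0,1,2,1), X) = +1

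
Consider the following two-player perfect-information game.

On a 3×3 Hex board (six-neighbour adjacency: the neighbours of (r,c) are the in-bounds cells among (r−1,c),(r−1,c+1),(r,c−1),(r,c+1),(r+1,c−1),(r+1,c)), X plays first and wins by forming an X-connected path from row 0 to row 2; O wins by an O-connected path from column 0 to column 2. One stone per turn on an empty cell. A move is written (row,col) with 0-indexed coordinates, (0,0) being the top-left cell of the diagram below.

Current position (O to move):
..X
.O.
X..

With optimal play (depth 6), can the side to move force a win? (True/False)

O winning at [..X/.O./X..]: False

ply 1, O at ..X/.O./X.. | (0,0)=-1→O.X/.O./X..*; (0,1)=-1→.OX/.O./X..; (1,0)=-1→..X/OO./X..; (1,2)=-1→..X/.OO/X..; (2,1)=-1→..X/.O./XO.; (2,2)=-1→..X/.O./X.O
ply 2, X at O.X/.O./X.. | (0,1)=+1→OXX/.O./X..*; (1,0)=+1→O.X/XO./X..; (1,2)=+1→O.X/.OX/X..; (2,1)=-1→O.X/.O./XX.; (2,2)=-1→O.X/.O./X.X
ply 3, O at OXX/.O./X.. | (1,0)=-1→OXX/OO./X..*; (1,2)=-1→OXX/.OO/X..; (2,1)=-1→OXX/.O./XO.; (2,2)=-1→OXX/.O./X.O
ply 4, X at OXX/OO./X.. | (1,2)=+1→OXX/OOX/X..*; (2,1)=-1→OXX/OO./XX.; (2,2)=-1→OXX/OO./X.X
ply 5, O at OXX/OOX/X.. | (2,1)=-1→OXX/OOX/XO.*; (2,2)=-1→OXX/OOX/X.O
ply 6, X at OXX/OOX/XO. | (2,2)=+1→OXX/OOX/XOX*
ply 7: OXX/OOX/XOX is terminal -1 (O); from ..X/.O./X.. depth 6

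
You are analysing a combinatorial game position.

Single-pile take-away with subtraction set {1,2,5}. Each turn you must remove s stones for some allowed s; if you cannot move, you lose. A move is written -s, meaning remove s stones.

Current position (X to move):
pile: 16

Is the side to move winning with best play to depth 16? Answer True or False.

X winning at [16]: True

ply 1, X at 16 | -1=+1→15*; -2=-1→14; -5=-1→11
ply 2, O at 15 | -1=-1→14*; -2=-1→13; -5=-1→10
ply 3, X at 14 | -1=-1→13; -2=+1→12*; -5=+1→9
ply 4, O at 12 | -1=-1→11*; -2=-1→10; -5=-1→7
ply 5, X at 11 | -1=-1→10; -2=+1→9*; -5=+1→6
ply 6, O at 9 | -1=-1→8*; -2=-1→7; -5=-1→4
ply 7, X at 8 | -1=-1→7; -2=+1→6*; -5=+1→3
ply 8, O at 6 | -1=-1→5*; -2=-1→4; -5=-1→1
ply 9, X at 5 | -1=-1→4; -2=+1→3*; -5=+1→0
ply 10, O at 3 | -1=-1→2*; -2=-1→1
ply 11, X at 2 | -1=-1→1; -2=+1→0*
ply 12: 0 is terminal -1 (O); from 16 depth 16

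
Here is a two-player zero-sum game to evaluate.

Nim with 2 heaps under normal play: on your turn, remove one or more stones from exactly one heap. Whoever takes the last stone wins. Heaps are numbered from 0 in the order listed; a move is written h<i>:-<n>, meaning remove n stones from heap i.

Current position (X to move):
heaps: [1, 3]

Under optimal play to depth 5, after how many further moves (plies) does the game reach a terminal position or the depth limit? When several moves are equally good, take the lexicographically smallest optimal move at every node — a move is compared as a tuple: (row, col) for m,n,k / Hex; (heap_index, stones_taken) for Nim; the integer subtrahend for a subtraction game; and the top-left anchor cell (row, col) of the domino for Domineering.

[(1,3)] X move#1: h0:-1:-1/(0,3), h1:-1:-1/(1,2), h1:-2:+1/(1,1)*, h1:-3:-1/(1,0)
[(1,1)] O move#2: h0:-1:-1/(0,1)*, h1:-1:-1/(1,0)
[(0,1)] X move#3: h1:-1:+1/(0,0)*
[(0,0)] end (terminal -1, O#4); searched (1,3) to 5

PV length from [(1,3)]: 3 plies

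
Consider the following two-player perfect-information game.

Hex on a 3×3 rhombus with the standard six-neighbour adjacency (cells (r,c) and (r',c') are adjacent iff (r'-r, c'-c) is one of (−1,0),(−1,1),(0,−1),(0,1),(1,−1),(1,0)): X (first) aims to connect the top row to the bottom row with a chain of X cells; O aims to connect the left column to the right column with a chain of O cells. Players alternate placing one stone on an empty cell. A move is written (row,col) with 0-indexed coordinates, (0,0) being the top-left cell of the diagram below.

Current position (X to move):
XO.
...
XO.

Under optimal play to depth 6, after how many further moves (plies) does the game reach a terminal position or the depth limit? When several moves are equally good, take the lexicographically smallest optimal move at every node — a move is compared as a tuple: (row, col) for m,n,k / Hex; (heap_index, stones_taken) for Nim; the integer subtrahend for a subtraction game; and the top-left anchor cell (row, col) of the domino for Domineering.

p1 X@[XO./.../XO.]: (0,2)[XOX/.../XO.]+1* (1,0)[XO./X../XO.]+1 (1,1)[XO./.X./XO.]+1 (1,2)[XO./..X/XO.]+1 (2,2)[XO./.../XOX]+1
p2 O@[XOX/.../XO.]: (1,0)[XOX/O../XO.]-1* (1,1)[XOX/.O./XO.]-1 (1,2)[XOX/..O/XO.]-1 (2,2)[XOX/.../XOO]-1
p3 X@[XOX/O../XO.]: (1,1)[XOX/OX./XO.]+1* (1,2)[XOX/O.X/XO.]+1 (2,2)[XOX/O../XOX]+1
p4 O@[XOX/OX./XO.] terminal -1; root [XO./.../XO.] d6

PV length from [XO./.../XO.]: 3 plies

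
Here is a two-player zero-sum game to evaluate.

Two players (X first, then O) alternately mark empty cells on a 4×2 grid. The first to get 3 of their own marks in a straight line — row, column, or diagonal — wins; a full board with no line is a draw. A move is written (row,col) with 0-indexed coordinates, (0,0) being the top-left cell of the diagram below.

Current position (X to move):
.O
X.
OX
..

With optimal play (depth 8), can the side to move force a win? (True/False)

[.O/X./OX/..] X move#1: (0,0):+0/XO/X./OX/..*, (1,1):+0/.O/XX/OX/.., (3,0):+0/.O/X./OX/X., (3,1):+0/.O/X./OX/.X
[XO/X./OX/..] O move#2: (1,1):+0/XO/XO/OX/..*, (3,0):+0/XO/X./OX/O., (3,1):+0/XO/X./OX/.O
[XO/XO/OX/..] X move#3: (3,0):+0/XO/XO/OX/X.*, (3,1):+0/XO/XO/OX/.X
[XO/XO/OX/X.] O move#4: (3,1):+0/XO/XO/OX/XO*
[XO/XO/OX/XO] end (terminal +0, X#5); searched .O/X./OX/.. to 8

X winning at [.O/X./OX/..]: False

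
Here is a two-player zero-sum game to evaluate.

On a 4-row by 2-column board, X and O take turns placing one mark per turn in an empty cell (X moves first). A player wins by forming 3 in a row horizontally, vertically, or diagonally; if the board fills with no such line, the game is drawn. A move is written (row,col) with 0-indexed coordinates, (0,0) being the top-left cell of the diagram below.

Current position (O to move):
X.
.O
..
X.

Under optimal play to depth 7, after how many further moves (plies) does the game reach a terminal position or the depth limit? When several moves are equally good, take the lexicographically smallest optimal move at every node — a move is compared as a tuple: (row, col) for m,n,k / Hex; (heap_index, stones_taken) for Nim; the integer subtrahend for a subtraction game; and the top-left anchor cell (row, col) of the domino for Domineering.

p1 O@[X./.O/../X.]: (0,1)[XO/.O/../X.]+0 (1,0)[X./OO/../X.]+0 (2,0)[X./.O/O./X.]+0 (2,1)[X./.O/.O/X.]+1* (3,1)[X./.O/../XO]+0
p2 X@[X./.O/.O/X.]: (0,1)[XX/.O/.O/X.]-1* (1,0)[X./XO/.O/X.]-1 (2,0)[X./.O/XO/X.]-1 (3,1)[X./.O/.O/XX]-1
p3 O@[XX/.O/.O/X.]: (1,0)[XX/OO/.O/X.]+0 (2,0)[XX/.O/OO/X.]+0 (3,1)[XX/.O/.O/XO]+1*
p4 X@[XX/.O/.O/XO] terminal -1; root [X./.O/../X.] d7

PV length from [X./.O/../X.]: 3 plies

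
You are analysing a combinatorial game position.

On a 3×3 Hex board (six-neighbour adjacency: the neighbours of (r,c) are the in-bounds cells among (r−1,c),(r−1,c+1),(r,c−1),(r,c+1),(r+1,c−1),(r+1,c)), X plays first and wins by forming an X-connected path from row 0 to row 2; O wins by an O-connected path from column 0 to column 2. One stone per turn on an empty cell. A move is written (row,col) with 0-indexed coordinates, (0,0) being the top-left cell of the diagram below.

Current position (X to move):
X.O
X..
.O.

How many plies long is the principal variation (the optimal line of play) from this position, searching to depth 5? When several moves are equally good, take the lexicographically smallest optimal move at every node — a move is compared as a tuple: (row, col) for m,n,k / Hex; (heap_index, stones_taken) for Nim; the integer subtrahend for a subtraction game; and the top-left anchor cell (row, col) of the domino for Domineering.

ply 1, X at X.O/X../.O. | (0,1)=-1→XXO/X../.O.; (1,1)=-1→X.O/XX./.O.; (1,2)=-1→X.O/X.X/.O.; (2,0)=+1→X.O/X../XO.*; (2,2)=-1→X.O/X../.OX
ply 2: X.O/X../XO. is terminal -1 (O); from X.O/X../.O. depth 5

PV length from [X.O/X../.O.]: 1 ply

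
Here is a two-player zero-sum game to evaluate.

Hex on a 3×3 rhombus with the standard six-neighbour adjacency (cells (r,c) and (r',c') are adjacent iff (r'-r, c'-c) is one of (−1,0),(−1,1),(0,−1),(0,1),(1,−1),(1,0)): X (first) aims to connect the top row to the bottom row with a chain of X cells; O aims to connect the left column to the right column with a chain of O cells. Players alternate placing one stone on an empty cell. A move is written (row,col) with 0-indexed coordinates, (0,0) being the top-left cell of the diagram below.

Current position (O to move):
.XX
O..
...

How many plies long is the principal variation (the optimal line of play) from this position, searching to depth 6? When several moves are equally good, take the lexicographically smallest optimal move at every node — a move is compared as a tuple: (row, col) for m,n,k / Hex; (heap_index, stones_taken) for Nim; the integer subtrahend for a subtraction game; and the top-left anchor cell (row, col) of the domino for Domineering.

PV length from [.XX/O../...]: 5 plies

p1 O@[.XX/O../...]: (0,0)[OXX/O../...]-1 (1,1)[.XX/OO./...]-1 (1,2)[.XX/O.O/...]-1 (2,0)[.XX/O../O..]-1 (2,1)[.XX/O../.O.]+1* (2,2)[.XX/O../..O]-1
p2 X@[.XX/O../.O.]: (0,0)[XXX/O../.O.]-1* (1,1)[.XX/OX./.O.]-1 (1,2)[.XX/O.X/.O.]-1 (2,0)[.XX/O../XO.]-1 (2,2)[.XX/O../.OX]-1
p3 O@[XXX/O../.O.]: (1,1)[XXX/OO./.O.]+1* (1,2)[XXX/O.O/.O.]+1 (2,0)[XXX/O../OO.]+1 (2,2)[XXX/O../.OO]+1
p4 X@[XXX/OO./.O.]: (1,2)[XXX/OOX/.O.]-1* (2,0)[XXX/OO./XO.]-1 (2,2)[XXX/OO./.OX]-1
p5 O@[XXX/OOX/.O.]: (2,0)[XXX/OOX/OO.]-1 (2,2)[XXX/OOX/.OO]+1*
p6 X@[XXX/OOX/.OO] terminal -1; root [.XX/O../...] d6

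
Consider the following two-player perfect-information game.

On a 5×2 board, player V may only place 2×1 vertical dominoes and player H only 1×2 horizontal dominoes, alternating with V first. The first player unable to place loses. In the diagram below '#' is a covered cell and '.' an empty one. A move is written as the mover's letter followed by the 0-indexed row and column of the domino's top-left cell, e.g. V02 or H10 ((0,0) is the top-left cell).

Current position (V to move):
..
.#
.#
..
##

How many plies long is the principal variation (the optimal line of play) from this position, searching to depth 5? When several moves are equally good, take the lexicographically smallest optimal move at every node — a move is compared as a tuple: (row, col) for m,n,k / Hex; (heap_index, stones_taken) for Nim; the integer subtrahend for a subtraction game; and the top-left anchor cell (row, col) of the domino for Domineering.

p1 V@[../.#/.#/../##]: V00[#./##/.#/../##]-1* V10[../##/##/../##]-1 V20[../.#/##/#./##]-1
p2 H@[#./##/.#/../##]: H30[#./##/.#/##/##]+1*
p3 V@[#./##/.#/##/##] terminal -1; root [../.#/.#/../##] d5

PV length from [../.#/.#/../##]: 2 plies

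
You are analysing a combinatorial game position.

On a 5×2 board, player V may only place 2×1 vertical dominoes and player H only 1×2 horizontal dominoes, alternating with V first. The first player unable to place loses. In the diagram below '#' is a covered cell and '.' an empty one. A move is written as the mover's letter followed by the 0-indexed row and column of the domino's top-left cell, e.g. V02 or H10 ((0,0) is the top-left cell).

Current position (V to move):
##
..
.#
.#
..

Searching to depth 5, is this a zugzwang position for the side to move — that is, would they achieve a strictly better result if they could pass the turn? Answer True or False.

p1 V@[##/../.#/.#/..]: V10[##/#./##/.#/..]-1* V20[##/../##/##/..]-1 V30[##/../.#/##/#.]-1
p2 H@[##/#./##/.#/..]: H40[##/#./##/.#/##]+1*
p3 V@[##/#./##/.#/##] terminal -1; root [##/../.#/.#/..] d5
suppose V passes — search the same position with H to move:
pass> p1 H@[##/../.#/.#/..]: H10[##/##/.#/.#/..]-1* H40[##/../.#/.#/##]-1
pass> p2 V@[##/##/.#/.#/..]: V20[##/##/##/##/..]-1 V30[##/##/.#/##/#.]+1*
pass> p3 H@[##/##/.#/##/#.] terminal -1; root [##/../.#/.#/..] d5
for V: play -1, pass +1

zugzwang(##/../.#/.#/.., V) = True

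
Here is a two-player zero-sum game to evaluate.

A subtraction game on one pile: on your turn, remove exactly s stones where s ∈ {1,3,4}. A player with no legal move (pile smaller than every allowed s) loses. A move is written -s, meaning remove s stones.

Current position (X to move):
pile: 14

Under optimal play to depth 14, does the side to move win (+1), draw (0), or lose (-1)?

value(14, X) = -1

ply 1, X at 14 | -1=-1→13*; -3=-1→11; -4=-1→10
ply 2, O at 13 | -1=-1→12; -3=-1→10; -4=+1→9*
ply 3, X at 9 | -1=-1→8*; -3=-1→6; -4=-1→5
ply 4, O at 8 | -1=+1→7*; -3=-1→5; -4=-1→4
ply 5, X at 7 | -1=-1→6*; -3=-1→4; -4=-1→3
ply 6, O at 6 | -1=-1→5; -3=-1→3; -4=+1→2*
ply 7, X at 2 | -1=-1→1*
ply 8, O at 1 | -1=+1→0*
ply 9: 0 is terminal -1 (X); from 14 depth 14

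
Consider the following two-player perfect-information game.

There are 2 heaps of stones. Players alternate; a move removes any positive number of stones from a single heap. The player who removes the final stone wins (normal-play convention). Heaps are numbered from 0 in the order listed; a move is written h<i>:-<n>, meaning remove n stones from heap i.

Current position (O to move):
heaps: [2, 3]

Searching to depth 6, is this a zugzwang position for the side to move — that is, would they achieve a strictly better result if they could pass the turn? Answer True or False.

[(2,3)] O move#1: h0:-1:-1/(1,3), h0:-2:-1/(0,3), h1:-1:+1/(2,2)*, h1:-2:-1/(2,1), h1:-3:-1/(2,0)
[(2,2)] X move#2: h0:-1:-1/(1,2)*, h0:-2:-1/(0,2), h1:-1:-1/(2,1), h1:-2:-1/(2,0)
[(1,2)] O move#3: h0:-1:-1/(0,2), h1:-1:+1/(1,1)*, h1:-2:-1/(1,0)
[(1,1)] X move#4: h0:-1:-1/(0,1)*, h1:-1:-1/(1,0)
[(0,1)] O move#5: h1:-1:+1/(0,0)*
[(0,0)] end (terminal -1, X#6); searched (2,3) to 6
if O skipped the turn, X would face:
~ [(2,3)] X move#1: h0:-1:-1/(1,3), h0:-2:-1/(0,3), h1:-1:+1/(2,2)*, h1:-2:-1/(2,1), h1:-3:-1/(2,0)
~ [(2,2)] O move#2: h0:-1:-1/(1,2)*, h0:-2:-1/(0,2), h1:-1:-1/(2,1), h1:-2:-1/(2,0)
~ [(1,2)] X move#3: h0:-1:-1/(0,2), h1:-1:+1/(1,1)*, h1:-2:-1/(1,0)
~ [(1,1)] O move#4: h0:-1:-1/(0,1)*, h1:-1:-1/(1,0)
~ [(0,1)] X move#5: h1:-1:+1/(0,0)*
~ [(0,0)] end (terminal -1, O#6); searched (2,3) to 6
compare (O): move=+1 vs pass=-1

zugzwang((2,3), O) = False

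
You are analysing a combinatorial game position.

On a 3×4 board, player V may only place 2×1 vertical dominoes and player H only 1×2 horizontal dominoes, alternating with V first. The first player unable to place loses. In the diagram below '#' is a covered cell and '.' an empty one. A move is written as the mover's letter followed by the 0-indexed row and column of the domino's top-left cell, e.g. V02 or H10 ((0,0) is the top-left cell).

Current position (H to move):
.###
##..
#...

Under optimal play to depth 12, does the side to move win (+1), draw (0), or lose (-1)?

value(.###/##../#..., H) = +1

p1 H@[.###/##../#...]: H12[.###/####/#...]+1* H21[.###/##../###.]-1 H22[.###/##../#.##]+1
p2 V@[.###/####/#...] terminal -1; root [.###/##../#...] d12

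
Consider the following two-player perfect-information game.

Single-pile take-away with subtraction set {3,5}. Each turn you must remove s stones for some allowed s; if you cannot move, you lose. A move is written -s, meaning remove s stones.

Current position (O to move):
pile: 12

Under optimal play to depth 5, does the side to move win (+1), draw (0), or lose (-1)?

value(12, O) = +1

[12] O move#1: -3:+1/9*, -5:-1/7
[9] X move#2: -3:-1/6*, -5:-1/4
[6] O move#3: -3:-1/3, -5:+1/1*
[1] end (terminal -1, X#4); searched 12 to 5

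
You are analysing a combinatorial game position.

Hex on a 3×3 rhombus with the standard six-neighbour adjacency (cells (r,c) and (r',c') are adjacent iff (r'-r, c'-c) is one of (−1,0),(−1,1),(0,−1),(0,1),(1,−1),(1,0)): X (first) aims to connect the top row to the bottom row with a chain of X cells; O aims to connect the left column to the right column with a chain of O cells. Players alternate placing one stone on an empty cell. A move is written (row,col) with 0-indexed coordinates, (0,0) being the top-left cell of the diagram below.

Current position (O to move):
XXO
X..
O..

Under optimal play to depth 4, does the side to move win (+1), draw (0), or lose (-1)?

[XXO/X../O..] O move#1: (1,1):+1/XXO/XO./O..*, (1,2):+1/XXO/X.O/O.., (2,1):+1/XXO/X../OO., (2,2):+1/XXO/X../O.O
[XXO/XO./O..] end (terminal -1, X#2); searched XXO/X../O.. to 4

value(XXO/X../O.., O) = +1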